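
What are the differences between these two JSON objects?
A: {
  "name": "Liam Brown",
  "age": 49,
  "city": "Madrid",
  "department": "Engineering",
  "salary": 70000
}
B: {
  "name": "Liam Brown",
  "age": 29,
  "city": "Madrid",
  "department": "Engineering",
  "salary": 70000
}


Comparing each field (in key order):
  name: same
  age: DIFFERENT
  city: same
  department: same
  salary: same
Differences:
  age: 49 -> 29

1 field(s) changed

1 change: age


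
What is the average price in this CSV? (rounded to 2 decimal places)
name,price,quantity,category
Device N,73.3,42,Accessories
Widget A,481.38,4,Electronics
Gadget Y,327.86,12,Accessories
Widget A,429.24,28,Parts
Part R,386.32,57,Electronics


Computing average price:
Values: [73.3, 481.38, 327.86, 429.24, 386.32]
Sum = 1698.10
Count = 5
Average = 1698.10/5 = 339.62

339.62


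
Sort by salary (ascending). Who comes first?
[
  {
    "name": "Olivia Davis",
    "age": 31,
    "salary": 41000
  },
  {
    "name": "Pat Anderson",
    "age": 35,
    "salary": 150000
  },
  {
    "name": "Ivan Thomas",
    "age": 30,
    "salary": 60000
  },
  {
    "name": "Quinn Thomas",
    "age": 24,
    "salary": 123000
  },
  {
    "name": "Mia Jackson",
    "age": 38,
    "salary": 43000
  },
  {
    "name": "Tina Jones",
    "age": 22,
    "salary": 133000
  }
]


Sort by: salary (ascending)

Sorted order:
  1. Olivia Davis (salary = 41000)
  2. Mia Jackson (salary = 43000)
  3. Ivan Thomas (salary = 60000)
  4. Quinn Thomas (salary = 123000)
  5. Tina Jones (salary = 133000)
  6. Pat Anderson (salary = 150000)

First: Olivia Davis

Olivia Davis


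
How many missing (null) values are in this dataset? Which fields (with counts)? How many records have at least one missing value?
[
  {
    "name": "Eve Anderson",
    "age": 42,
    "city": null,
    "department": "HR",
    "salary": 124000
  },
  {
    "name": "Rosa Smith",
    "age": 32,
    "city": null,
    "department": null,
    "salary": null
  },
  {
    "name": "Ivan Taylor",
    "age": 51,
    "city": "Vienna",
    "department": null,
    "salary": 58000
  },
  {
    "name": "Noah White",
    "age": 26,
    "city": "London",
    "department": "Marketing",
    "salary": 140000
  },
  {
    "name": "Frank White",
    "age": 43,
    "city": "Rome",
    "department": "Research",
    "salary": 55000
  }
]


Checking for missing (null) values in 5 records:

  Eve Anderson: city
  Rosa Smith: city, department, salary
  Ivan Taylor: department
  Noah White: complete
  Frank White: complete

Per field:
  name: 0 missing
  age: 0 missing
  city: 2 missing
  department: 2 missing
  salary: 1 missing

Total missing values: 5
Records with any missing: 3

5 missing values (city: 2, department: 2, salary: 1); 3 incomplete records


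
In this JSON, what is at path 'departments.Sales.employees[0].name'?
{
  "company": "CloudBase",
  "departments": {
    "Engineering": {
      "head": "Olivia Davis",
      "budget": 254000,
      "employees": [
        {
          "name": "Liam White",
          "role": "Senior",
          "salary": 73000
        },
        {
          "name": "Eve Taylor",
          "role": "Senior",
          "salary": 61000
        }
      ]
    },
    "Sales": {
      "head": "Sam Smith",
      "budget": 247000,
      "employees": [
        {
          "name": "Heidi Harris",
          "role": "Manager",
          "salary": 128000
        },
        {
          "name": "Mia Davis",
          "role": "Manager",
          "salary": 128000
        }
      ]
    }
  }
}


Path: departments.Sales.employees[0].name

Navigate:
  -> departments
  -> Sales
  -> employees[0].name = 'Heidi Harris'

Heidi Harris


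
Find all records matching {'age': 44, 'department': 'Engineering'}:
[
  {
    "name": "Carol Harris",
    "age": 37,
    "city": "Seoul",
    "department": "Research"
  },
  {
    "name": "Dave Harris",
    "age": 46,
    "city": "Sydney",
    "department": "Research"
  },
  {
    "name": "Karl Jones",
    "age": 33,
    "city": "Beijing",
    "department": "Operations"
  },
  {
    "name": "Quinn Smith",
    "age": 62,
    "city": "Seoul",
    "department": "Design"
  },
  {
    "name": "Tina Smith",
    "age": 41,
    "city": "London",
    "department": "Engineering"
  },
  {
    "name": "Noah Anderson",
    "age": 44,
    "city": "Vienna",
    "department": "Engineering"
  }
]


Search criteria: {'age': 44, 'department': 'Engineering'}

Checking 6 records:
  Carol Harris: {age: 37, department: Research}
  Dave Harris: {age: 46, department: Research}
  Karl Jones: {age: 33, department: Operations}
  Quinn Smith: {age: 62, department: Design}
  Tina Smith: {age: 41, department: Engineering}
  Noah Anderson: {age: 44, department: Engineering} <-- MATCH

Matches: ["Noah Anderson"]

["Noah Anderson"]


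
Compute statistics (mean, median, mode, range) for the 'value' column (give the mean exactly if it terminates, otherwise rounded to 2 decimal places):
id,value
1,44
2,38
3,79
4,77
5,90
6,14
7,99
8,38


Data: [44, 38, 79, 77, 90, 14, 99, 38]
Count: 8
Sum: 479
Mean: 479/8 = 59.875
Sorted: [14, 38, 38, 44, 77, 79, 90, 99]
Median: 60.5
Mode: 38 (2 times)
Range: 99 - 14 = 85
Min: 14, Max: 99

mean=59.875, median=60.5, mode=38, range=85


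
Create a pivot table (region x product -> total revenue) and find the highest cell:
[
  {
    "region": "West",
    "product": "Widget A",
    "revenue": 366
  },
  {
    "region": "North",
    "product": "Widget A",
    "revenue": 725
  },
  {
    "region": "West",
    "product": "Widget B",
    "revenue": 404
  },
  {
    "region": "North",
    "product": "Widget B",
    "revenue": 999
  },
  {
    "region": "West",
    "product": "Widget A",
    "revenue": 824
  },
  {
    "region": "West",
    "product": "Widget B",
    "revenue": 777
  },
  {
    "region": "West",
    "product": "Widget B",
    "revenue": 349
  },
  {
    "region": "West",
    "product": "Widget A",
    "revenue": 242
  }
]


Pivot: region (rows) x product (columns) -> total revenue

     Widget A      Widget B    
North          725           999  
West          1432          1530  

Highest: West / Widget B = $1530

West / Widget B = $1530


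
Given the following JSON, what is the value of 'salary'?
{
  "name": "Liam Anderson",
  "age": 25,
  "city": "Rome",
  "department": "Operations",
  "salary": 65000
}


Looking up field 'salary'
Value: 65000

65000


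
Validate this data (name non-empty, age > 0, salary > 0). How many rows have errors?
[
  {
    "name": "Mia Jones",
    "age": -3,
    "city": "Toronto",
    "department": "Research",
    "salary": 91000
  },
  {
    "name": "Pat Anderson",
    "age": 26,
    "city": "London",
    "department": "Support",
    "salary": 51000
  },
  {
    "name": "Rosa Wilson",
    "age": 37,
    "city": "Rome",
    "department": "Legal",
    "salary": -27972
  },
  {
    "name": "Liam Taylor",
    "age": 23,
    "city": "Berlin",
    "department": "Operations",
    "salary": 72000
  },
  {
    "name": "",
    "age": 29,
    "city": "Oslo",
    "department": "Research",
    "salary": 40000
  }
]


Validating 5 records:
Rules: name non-empty, age > 0, salary > 0

  Row 1 (Mia Jones): negative age: -3
  Row 2 (Pat Anderson): OK
  Row 3 (Rosa Wilson): negative salary: -27972
  Row 4 (Liam Taylor): OK
  Row 5 (???): empty name

Total errors: 3

3 errors


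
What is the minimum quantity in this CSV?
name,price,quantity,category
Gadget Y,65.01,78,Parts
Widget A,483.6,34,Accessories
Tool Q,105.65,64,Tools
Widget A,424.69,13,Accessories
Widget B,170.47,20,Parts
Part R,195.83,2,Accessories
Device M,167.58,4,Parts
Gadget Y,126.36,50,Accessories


Computing minimum quantity:
Values: [78, 34, 64, 13, 20, 2, 4, 50]
Min = 2

2


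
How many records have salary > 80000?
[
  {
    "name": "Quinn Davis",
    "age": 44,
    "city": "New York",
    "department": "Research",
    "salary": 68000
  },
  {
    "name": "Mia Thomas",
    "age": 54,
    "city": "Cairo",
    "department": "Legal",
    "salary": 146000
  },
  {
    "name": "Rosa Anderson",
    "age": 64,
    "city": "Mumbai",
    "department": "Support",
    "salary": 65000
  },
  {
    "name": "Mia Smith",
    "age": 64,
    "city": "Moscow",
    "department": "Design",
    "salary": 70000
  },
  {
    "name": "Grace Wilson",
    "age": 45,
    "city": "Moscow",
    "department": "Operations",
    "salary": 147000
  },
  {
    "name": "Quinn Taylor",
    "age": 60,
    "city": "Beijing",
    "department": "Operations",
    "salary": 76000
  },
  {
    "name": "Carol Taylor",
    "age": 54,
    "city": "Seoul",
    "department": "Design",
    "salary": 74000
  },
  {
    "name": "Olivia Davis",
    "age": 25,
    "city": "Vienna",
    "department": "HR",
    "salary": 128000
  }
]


Data: 8 records
Condition: salary > 80000

Checking each record:
  Quinn Davis: 68000
  Mia Thomas: 146000 MATCH
  Rosa Anderson: 65000
  Mia Smith: 70000
  Grace Wilson: 147000 MATCH
  Quinn Taylor: 76000
  Carol Taylor: 74000
  Olivia Davis: 128000 MATCH

Count: 3

3


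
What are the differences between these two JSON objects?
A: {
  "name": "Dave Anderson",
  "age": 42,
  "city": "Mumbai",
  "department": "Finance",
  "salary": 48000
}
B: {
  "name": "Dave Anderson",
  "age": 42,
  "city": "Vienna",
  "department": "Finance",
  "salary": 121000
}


Comparing each field (in key order):
  name: same
  age: same
  city: DIFFERENT
  department: same
  salary: DIFFERENT
Differences:
  city: Mumbai -> Vienna
  salary: 48000 -> 121000

2 field(s) changed

2 changes: city, salary


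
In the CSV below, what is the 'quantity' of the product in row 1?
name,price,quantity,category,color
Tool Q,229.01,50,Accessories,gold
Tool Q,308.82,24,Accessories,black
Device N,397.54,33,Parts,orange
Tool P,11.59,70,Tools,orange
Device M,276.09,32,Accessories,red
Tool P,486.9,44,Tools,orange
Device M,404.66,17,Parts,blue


Query: Row 1 ('Tool Q'), column 'quantity'
Value: 50

50


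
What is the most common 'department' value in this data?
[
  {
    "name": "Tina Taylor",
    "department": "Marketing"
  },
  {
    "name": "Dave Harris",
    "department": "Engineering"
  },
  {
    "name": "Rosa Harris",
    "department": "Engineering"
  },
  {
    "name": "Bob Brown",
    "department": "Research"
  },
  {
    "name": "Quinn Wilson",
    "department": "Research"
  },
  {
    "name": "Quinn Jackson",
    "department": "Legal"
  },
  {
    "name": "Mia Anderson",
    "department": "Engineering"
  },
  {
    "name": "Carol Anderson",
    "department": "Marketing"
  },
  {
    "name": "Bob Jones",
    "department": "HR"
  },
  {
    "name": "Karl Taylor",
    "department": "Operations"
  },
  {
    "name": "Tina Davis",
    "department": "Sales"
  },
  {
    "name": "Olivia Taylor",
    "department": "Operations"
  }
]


Counting 'department' values across 12 records:

  Engineering: 3 ###
  Marketing: 2 ##
  Research: 2 ##
  Operations: 2 ##
  Legal: 1 #
  HR: 1 #
  Sales: 1 #

Most common: Engineering (3 times)

Engineering (3 times)


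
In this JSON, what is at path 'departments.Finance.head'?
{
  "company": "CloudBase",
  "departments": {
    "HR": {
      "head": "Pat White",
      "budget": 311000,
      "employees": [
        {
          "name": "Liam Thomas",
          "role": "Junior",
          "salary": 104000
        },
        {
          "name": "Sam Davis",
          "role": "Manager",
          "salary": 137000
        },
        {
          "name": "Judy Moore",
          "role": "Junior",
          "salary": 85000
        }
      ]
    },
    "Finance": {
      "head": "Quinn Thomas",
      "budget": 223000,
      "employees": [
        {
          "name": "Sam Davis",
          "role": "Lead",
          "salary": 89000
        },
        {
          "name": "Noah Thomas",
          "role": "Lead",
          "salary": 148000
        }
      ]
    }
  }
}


Path: departments.Finance.head

Navigate:
  -> departments
  -> Finance
  -> head = 'Quinn Thomas'

Quinn Thomas


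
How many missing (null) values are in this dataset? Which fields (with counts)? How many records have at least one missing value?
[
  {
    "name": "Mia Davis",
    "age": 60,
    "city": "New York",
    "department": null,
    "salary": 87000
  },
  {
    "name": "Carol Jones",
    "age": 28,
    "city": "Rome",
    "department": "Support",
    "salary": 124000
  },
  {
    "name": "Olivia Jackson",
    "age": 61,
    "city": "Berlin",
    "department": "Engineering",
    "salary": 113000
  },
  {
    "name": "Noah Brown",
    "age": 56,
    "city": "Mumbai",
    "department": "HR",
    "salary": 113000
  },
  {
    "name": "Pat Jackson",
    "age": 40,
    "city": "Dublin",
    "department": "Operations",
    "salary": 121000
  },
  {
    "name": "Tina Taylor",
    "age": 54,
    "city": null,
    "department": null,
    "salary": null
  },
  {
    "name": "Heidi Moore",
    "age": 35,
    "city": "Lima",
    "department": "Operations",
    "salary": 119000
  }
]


Checking for missing (null) values in 7 records:

  Mia Davis: department
  Carol Jones: complete
  Olivia Jackson: complete
  Noah Brown: complete
  Pat Jackson: complete
  Tina Taylor: city, department, salary
  Heidi Moore: complete

Per field:
  name: 0 missing
  age: 0 missing
  city: 1 missing
  department: 2 missing
  salary: 1 missing

Total missing values: 4
Records with any missing: 2

4 missing values (city: 1, department: 2, salary: 1); 2 incomplete records


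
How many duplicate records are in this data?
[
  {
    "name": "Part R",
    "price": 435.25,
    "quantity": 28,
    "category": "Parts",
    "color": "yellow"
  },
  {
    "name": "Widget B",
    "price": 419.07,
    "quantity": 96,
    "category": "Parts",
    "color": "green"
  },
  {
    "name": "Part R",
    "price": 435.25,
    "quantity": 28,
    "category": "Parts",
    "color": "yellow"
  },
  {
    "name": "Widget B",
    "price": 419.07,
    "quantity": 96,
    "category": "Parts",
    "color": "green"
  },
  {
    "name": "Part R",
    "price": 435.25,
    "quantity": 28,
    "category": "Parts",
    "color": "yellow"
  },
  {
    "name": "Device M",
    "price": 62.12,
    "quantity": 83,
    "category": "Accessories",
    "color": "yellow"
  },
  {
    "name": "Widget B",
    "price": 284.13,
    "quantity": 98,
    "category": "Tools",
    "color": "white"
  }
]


Checking 7 records for duplicates:

  Row 1: Part R ($435.25, qty 28)
  Row 2: Widget B ($419.07, qty 96)
  Row 3: Part R ($435.25, qty 28) <-- DUPLICATE
  Row 4: Widget B ($419.07, qty 96) <-- DUPLICATE
  Row 5: Part R ($435.25, qty 28) <-- DUPLICATE
  Row 6: Device M ($62.12, qty 83)
  Row 7: Widget B ($284.13, qty 98)

Duplicates found: 3
Unique records: 4

3 duplicates, 4 unique


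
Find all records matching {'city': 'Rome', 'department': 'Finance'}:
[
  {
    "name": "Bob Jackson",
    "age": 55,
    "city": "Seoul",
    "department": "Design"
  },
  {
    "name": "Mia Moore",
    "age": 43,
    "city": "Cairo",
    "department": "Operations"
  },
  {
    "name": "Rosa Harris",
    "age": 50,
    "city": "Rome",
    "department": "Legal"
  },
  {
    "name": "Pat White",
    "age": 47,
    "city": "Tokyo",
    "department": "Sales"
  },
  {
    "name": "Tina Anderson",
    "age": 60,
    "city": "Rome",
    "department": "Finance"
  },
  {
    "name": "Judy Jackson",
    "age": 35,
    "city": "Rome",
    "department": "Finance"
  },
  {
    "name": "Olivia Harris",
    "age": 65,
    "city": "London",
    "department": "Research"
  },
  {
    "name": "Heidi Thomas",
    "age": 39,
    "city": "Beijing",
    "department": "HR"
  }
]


Search criteria: {'city': 'Rome', 'department': 'Finance'}

Checking 8 records:
  Bob Jackson: {city: Seoul, department: Design}
  Mia Moore: {city: Cairo, department: Operations}
  Rosa Harris: {city: Rome, department: Legal}
  Pat White: {city: Tokyo, department: Sales}
  Tina Anderson: {city: Rome, department: Finance} <-- MATCH
  Judy Jackson: {city: Rome, department: Finance} <-- MATCH
  Olivia Harris: {city: London, department: Research}
  Heidi Thomas: {city: Beijing, department: HR}

Matches: ["Tina Anderson", "Judy Jackson"]

["Tina Anderson", "Judy Jackson"]


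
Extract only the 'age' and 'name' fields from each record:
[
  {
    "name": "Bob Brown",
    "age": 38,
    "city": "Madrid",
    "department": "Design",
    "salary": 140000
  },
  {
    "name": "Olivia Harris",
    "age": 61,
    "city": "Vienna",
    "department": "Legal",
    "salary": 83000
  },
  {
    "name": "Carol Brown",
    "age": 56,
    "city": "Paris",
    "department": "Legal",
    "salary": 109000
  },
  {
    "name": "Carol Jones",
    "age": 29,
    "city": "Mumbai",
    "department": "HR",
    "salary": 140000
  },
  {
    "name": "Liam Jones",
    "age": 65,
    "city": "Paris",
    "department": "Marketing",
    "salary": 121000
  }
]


Original: 5 records with fields: name, age, city, department, salary
Keep: ['age', 'name']
Drop: ['city', 'department', 'salary']
Result: 5 records, 2 fields each

[
  {
    "age": 38,
    "name": "Bob Brown"
  },
  {
    "age": 61,
    "name": "Olivia Harris"
  },
  {
    "age": 56,
    "name": "Carol Brown"
  },
  {
    "age": 29,
    "name": "Carol Jones"
  },
  {
    "age": 65,
    "name": "Liam Jones"
  }
]


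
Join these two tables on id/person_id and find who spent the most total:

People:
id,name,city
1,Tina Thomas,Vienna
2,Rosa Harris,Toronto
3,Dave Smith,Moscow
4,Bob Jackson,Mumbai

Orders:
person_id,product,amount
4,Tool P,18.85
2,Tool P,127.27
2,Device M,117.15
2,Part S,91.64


Join on: people.id = orders.person_id

Joined rows:
  Bob Jackson (Mumbai) bought Tool P for $18.85
  Rosa Harris (Toronto) bought Tool P for $127.27
  Rosa Harris (Toronto) bought Device M for $117.15
  Rosa Harris (Toronto) bought Part S for $91.64

Total per person:
  Rosa Harris: $336.06
  Bob Jackson: $18.85

Top spender: Rosa Harris ($336.06)

Rosa Harris ($336.06)


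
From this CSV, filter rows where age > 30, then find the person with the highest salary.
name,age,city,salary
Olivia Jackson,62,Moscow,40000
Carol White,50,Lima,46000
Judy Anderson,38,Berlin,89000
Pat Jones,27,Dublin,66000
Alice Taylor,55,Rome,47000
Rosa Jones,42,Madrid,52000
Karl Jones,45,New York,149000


Filter: age > 30
Sort by: salary (descending)

Filtered records (6):
  Karl Jones, age 45, salary $149000
  Judy Anderson, age 38, salary $89000
  Rosa Jones, age 42, salary $52000
  Alice Taylor, age 55, salary $47000
  Carol White, age 50, salary $46000
  Olivia Jackson, age 62, salary $40000

Highest salary: Karl Jones ($149000)

Karl Jones


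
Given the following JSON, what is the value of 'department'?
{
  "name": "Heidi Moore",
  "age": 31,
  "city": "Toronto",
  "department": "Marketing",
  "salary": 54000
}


Looking up field 'department'
Value: Marketing

Marketing


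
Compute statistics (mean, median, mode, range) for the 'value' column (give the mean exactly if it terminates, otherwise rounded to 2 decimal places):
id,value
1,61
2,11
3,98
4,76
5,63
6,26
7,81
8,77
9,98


Data: [61, 11, 98, 76, 63, 26, 81, 77, 98]
Count: 9
Sum: 591
Mean: 591/9 ≈ 65.67 (rounded to 2 decimal places)
Sorted: [11, 26, 61, 63, 76, 77, 81, 98, 98]
Median: 76.0
Mode: 98 (2 times)
Range: 98 - 11 = 87
Min: 11, Max: 98

mean≈65.67, median=76.0, mode=98, range=87


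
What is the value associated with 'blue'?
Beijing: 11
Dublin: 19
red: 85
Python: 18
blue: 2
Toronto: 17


Looking up key 'blue'
Value: 2

2


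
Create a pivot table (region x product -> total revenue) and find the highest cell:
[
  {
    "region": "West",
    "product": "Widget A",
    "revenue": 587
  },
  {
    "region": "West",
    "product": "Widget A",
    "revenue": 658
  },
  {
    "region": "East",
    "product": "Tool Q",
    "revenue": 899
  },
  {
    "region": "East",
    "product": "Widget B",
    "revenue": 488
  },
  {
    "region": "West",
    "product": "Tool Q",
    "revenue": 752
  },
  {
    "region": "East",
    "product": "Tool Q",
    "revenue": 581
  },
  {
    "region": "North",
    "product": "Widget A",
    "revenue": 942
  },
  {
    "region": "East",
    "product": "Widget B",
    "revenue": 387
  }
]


Pivot: region (rows) x product (columns) -> total revenue

     Tool Q        Widget A      Widget B    
East          1480             0           875  
North            0           942             0  
West           752          1245             0  

Highest: East / Tool Q = $1480

East / Tool Q = $1480


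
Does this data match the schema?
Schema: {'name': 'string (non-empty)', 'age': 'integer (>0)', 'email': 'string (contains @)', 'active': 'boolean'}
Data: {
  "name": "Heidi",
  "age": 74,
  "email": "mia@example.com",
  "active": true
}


Validating each field against schema:
  name: OK (non-empty string)
  age: OK (positive integer)
  email: OK (string with @)
  active: OK (boolean)

Result: VALID

VALID


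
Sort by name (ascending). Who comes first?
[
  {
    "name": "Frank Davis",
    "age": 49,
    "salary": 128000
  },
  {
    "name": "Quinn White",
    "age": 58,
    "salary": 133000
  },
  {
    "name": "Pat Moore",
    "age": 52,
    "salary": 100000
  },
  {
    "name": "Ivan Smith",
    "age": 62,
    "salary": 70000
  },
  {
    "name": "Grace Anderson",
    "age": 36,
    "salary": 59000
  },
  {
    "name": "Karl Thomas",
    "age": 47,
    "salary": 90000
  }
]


Sort by: name (ascending)

Sorted order:
  1. Frank Davis (name = Frank Davis)
  2. Grace Anderson (name = Grace Anderson)
  3. Ivan Smith (name = Ivan Smith)
  4. Karl Thomas (name = Karl Thomas)
  5. Pat Moore (name = Pat Moore)
  6. Quinn White (name = Quinn White)

First: Frank Davis

Frank Davis


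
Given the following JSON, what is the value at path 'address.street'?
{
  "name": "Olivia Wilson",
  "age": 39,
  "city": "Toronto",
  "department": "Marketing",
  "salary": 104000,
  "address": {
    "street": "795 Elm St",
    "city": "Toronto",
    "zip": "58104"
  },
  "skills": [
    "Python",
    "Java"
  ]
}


Query: address.street
Path: address -> street
Value: 795 Elm St

795 Elm St


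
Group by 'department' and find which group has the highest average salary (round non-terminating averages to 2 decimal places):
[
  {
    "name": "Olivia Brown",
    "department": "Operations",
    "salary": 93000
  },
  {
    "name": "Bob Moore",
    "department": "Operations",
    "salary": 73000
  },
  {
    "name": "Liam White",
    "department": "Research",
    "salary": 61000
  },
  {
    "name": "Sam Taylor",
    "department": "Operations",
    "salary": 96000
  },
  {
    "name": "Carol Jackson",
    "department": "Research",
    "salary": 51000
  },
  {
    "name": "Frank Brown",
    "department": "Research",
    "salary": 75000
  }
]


Group by: department

Groups:
  Operations: 3 people, avg salary = 262000/3 ≈ $87333.33
  Research: 3 people, avg salary = 187000/3 ≈ $62333.33

Highest average salary: Operations (≈$87333.33)

Operations (≈$87333.33)


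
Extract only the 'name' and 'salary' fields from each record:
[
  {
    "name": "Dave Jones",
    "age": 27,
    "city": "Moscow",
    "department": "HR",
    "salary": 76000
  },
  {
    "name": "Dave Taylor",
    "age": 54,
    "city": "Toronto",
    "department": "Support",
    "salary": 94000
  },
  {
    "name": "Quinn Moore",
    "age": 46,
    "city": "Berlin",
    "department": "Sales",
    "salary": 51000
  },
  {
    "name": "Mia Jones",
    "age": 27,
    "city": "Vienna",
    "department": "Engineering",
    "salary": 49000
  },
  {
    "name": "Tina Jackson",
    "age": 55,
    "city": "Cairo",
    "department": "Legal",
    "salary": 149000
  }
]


Original: 5 records with fields: name, age, city, department, salary
Keep: ['name', 'salary']
Drop: ['age', 'city', 'department']
Result: 5 records, 2 fields each

[
  {
    "name": "Dave Jones",
    "salary": 76000
  },
  {
    "name": "Dave Taylor",
    "salary": 94000
  },
  {
    "name": "Quinn Moore",
    "salary": 51000
  },
  {
    "name": "Mia Jones",
    "salary": 49000
  },
  {
    "name": "Tina Jackson",
    "salary": 149000
  }
]


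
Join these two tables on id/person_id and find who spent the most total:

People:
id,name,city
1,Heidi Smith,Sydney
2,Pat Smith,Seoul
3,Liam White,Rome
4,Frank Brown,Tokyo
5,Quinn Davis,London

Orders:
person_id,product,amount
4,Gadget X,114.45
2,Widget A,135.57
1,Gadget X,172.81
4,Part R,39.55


Join on: people.id = orders.person_id

Joined rows:
  Frank Brown (Tokyo) bought Gadget X for $114.45
  Pat Smith (Seoul) bought Widget A for $135.57
  Heidi Smith (Sydney) bought Gadget X for $172.81
  Frank Brown (Tokyo) bought Part R for $39.55

Total per person:
  Heidi Smith: $172.81
  Frank Brown: $154.00
  Pat Smith: $135.57

Top spender: Heidi Smith ($172.81)

Heidi Smith ($172.81)


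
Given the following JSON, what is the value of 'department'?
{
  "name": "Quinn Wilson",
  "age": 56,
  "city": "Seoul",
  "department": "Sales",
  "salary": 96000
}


Looking up field 'department'
Value: Sales

Sales


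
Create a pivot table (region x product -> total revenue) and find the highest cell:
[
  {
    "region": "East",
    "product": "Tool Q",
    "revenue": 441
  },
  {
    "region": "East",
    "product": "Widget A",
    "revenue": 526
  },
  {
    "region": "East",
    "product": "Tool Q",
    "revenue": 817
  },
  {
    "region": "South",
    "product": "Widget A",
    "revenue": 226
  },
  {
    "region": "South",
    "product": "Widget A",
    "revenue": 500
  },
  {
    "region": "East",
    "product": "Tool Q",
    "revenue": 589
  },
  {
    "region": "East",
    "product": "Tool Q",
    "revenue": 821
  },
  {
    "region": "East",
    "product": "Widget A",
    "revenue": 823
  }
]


Pivot: region (rows) x product (columns) -> total revenue

     Tool Q        Widget A    
East          2668          1349  
South            0           726  

Highest: East / Tool Q = $2668

East / Tool Q = $2668


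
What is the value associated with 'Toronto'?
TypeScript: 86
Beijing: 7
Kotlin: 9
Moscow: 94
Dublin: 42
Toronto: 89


Looking up key 'Toronto'
Value: 89

89


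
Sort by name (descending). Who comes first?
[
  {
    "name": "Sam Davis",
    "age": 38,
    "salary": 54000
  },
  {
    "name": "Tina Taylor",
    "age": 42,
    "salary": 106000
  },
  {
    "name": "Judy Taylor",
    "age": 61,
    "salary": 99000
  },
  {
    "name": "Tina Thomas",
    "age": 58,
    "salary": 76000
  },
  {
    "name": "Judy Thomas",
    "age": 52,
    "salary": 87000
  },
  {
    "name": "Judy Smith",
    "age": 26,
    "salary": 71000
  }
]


Sort by: name (descending)

Sorted order:
  1. Tina Thomas (name = Tina Thomas)
  2. Tina Taylor (name = Tina Taylor)
  3. Sam Davis (name = Sam Davis)
  4. Judy Thomas (name = Judy Thomas)
  5. Judy Taylor (name = Judy Taylor)
  6. Judy Smith (name = Judy Smith)

First: Tina Thomas

Tina Thomas


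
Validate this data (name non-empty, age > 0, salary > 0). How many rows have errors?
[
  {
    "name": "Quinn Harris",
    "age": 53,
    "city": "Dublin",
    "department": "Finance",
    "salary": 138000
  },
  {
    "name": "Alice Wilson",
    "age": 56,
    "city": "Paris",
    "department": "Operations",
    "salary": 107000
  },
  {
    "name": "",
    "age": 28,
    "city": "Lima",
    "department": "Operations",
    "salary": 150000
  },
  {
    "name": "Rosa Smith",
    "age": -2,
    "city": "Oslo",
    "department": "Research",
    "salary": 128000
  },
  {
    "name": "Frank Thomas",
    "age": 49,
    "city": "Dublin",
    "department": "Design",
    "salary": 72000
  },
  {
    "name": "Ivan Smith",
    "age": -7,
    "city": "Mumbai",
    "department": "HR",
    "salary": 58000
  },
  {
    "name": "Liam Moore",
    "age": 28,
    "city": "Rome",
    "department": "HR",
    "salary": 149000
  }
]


Validating 7 records:
Rules: name non-empty, age > 0, salary > 0

  Row 1 (Quinn Harris): OK
  Row 2 (Alice Wilson): OK
  Row 3 (???): empty name
  Row 4 (Rosa Smith): negative age: -2
  Row 5 (Frank Thomas): OK
  Row 6 (Ivan Smith): negative age: -7
  Row 7 (Liam Moore): OK

Total errors: 3

3 errors


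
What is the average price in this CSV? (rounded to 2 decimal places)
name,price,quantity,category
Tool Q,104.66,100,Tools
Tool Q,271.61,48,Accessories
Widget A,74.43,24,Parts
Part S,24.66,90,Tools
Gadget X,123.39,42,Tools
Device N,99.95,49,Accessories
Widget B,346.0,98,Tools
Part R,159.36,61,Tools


Computing average price:
Values: [104.66, 271.61, 74.43, 24.66, 123.39, 99.95, 346.0, 159.36]
Sum = 1204.06
Count = 8
Average = 1204.06/8 = 150.5075 exactly -> 150.51 (rounded half-up to 2 decimal places)

150.51


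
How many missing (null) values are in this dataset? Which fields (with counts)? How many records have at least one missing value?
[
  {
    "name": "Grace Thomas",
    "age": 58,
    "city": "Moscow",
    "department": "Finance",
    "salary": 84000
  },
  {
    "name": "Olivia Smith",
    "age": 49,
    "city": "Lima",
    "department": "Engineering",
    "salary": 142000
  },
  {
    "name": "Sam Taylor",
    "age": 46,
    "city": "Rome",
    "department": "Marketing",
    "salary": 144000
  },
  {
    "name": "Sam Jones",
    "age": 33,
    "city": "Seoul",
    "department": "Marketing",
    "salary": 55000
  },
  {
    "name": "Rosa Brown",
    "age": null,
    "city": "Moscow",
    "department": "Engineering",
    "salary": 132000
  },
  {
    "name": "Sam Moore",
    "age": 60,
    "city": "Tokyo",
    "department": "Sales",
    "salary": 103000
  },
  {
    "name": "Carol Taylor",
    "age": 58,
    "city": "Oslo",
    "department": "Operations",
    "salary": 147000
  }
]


Checking for missing (null) values in 7 records:

  Grace Thomas: complete
  Olivia Smith: complete
  Sam Taylor: complete
  Sam Jones: complete
  Rosa Brown: age
  Sam Moore: complete
  Carol Taylor: complete

Per field:
  name: 0 missing
  age: 1 missing
  city: 0 missing
  department: 0 missing
  salary: 0 missing

Total missing values: 1
Records with any missing: 1

1 missing values (age: 1); 1 incomplete records


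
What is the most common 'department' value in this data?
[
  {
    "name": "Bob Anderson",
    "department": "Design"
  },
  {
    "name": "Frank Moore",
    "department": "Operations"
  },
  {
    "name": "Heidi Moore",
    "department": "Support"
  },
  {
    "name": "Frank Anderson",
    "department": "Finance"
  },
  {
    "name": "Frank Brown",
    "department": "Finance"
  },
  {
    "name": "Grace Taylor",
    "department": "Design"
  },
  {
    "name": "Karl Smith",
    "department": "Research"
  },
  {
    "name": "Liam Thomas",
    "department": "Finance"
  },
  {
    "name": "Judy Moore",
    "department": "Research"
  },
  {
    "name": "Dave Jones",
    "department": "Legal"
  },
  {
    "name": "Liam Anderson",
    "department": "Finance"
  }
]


Counting 'department' values across 11 records:

  Finance: 4 ####
  Design: 2 ##
  Research: 2 ##
  Operations: 1 #
  Support: 1 #
  Legal: 1 #

Most common: Finance (4 times)

Finance (4 times)


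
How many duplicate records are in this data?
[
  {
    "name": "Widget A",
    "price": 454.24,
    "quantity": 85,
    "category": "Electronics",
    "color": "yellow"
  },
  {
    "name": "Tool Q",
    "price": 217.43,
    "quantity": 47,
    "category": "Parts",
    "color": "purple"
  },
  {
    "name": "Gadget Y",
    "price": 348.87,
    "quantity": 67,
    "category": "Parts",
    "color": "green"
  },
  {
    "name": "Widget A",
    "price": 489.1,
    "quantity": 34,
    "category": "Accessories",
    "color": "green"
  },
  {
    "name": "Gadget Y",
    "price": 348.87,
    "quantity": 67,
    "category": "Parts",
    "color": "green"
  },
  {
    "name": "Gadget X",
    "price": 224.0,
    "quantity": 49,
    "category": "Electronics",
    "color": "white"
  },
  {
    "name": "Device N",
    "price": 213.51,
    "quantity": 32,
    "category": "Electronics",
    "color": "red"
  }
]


Checking 7 records for duplicates:

  Row 1: Widget A ($454.24, qty 85)
  Row 2: Tool Q ($217.43, qty 47)
  Row 3: Gadget Y ($348.87, qty 67)
  Row 4: Widget A ($489.1, qty 34)
  Row 5: Gadget Y ($348.87, qty 67) <-- DUPLICATE
  Row 6: Gadget X ($224.0, qty 49)
  Row 7: Device N ($213.51, qty 32)

Duplicates found: 1
Unique records: 6

1 duplicates, 6 unique


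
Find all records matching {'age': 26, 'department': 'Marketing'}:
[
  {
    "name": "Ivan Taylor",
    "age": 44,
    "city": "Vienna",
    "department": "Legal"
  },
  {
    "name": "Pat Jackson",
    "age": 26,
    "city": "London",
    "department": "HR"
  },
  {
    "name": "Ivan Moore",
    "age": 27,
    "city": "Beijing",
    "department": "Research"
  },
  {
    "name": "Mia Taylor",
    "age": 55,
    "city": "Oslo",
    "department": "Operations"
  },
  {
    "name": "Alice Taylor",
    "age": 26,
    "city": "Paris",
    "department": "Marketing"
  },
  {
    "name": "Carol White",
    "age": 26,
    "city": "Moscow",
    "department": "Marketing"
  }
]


Search criteria: {'age': 26, 'department': 'Marketing'}

Checking 6 records:
  Ivan Taylor: {age: 44, department: Legal}
  Pat Jackson: {age: 26, department: HR}
  Ivan Moore: {age: 27, department: Research}
  Mia Taylor: {age: 55, department: Operations}
  Alice Taylor: {age: 26, department: Marketing} <-- MATCH
  Carol White: {age: 26, department: Marketing} <-- MATCH

Matches: ["Alice Taylor", "Carol White"]

["Alice Taylor", "Carol White"]


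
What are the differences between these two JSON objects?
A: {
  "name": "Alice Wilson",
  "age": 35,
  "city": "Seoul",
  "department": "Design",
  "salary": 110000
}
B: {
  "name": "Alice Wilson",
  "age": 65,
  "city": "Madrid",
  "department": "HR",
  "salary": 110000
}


Comparing each field (in key order):
  name: same
  age: DIFFERENT
  city: DIFFERENT
  department: DIFFERENT
  salary: same
Differences:
  age: 35 -> 65
  city: Seoul -> Madrid
  department: Design -> HR

3 field(s) changed

3 changes: age, city, department


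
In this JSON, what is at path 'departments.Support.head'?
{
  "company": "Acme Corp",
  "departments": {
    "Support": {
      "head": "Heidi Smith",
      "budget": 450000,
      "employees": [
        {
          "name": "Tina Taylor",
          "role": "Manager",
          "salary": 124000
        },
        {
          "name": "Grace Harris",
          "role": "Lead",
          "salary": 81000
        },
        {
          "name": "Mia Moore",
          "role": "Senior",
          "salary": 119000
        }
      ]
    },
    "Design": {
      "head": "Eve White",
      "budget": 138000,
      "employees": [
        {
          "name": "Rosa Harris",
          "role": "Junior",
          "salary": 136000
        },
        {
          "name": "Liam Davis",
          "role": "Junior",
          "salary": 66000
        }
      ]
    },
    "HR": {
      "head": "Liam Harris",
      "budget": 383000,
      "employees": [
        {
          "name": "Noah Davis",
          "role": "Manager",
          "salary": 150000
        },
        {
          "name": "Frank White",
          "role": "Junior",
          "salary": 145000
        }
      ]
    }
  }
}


Path: departments.Support.head

Navigate:
  -> departments
  -> Support
  -> head = 'Heidi Smith'

Heidi Smith


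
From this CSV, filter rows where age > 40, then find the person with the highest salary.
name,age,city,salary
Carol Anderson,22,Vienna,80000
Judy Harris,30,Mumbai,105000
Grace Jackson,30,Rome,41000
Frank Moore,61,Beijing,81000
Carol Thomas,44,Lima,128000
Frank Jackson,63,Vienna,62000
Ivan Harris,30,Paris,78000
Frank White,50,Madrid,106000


Filter: age > 40
Sort by: salary (descending)

Filtered records (4):
  Carol Thomas, age 44, salary $128000
  Frank White, age 50, salary $106000
  Frank Moore, age 61, salary $81000
  Frank Jackson, age 63, salary $62000

Highest salary: Carol Thomas ($128000)

Carol Thomas


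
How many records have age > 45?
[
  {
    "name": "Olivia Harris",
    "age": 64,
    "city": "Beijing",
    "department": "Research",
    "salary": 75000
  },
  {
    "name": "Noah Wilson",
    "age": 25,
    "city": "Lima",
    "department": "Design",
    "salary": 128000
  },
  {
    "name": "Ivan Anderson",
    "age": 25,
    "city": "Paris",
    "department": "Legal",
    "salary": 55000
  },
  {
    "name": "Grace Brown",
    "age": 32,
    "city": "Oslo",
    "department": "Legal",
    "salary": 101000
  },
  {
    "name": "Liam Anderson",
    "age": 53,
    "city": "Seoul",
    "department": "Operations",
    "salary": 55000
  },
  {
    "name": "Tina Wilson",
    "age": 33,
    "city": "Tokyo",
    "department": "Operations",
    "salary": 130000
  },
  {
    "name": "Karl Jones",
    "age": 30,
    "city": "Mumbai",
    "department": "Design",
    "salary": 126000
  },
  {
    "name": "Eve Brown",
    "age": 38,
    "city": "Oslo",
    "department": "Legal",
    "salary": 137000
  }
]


Data: 8 records
Condition: age > 45

Checking each record:
  Olivia Harris: 64 MATCH
  Noah Wilson: 25
  Ivan Anderson: 25
  Grace Brown: 32
  Liam Anderson: 53 MATCH
  Tina Wilson: 33
  Karl Jones: 30
  Eve Brown: 38

Count: 2

2


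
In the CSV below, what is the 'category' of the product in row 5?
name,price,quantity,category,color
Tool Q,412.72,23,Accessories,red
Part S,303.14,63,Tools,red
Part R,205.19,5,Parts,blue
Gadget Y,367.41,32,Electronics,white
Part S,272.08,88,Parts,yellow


Query: Row 5 ('Part S'), column 'category'
Value: Parts

Parts


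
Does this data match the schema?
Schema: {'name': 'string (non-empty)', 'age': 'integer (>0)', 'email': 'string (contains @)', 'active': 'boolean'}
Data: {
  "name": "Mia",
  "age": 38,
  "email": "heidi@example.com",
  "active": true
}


Validating each field against schema:
  name: OK (non-empty string)
  age: OK (positive integer)
  email: OK (string with @)
  active: OK (boolean)

Result: VALID

VALID


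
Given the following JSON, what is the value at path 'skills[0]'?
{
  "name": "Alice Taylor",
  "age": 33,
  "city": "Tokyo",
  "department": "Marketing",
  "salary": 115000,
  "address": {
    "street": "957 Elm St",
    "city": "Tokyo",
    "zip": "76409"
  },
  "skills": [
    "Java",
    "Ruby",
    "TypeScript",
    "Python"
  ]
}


Query: skills[0]
Path: skills -> first element
Value: Java

Java


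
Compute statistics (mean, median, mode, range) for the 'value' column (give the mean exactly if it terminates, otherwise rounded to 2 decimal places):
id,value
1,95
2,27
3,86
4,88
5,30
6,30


Data: [95, 27, 86, 88, 30, 30]
Count: 6
Sum: 356
Mean: 356/6 ≈ 59.33 (rounded to 2 decimal places)
Sorted: [27, 30, 30, 86, 88, 95]
Median: 58.0
Mode: 30 (2 times)
Range: 95 - 27 = 68
Min: 27, Max: 95

mean≈59.33, median=58.0, mode=30, range=68


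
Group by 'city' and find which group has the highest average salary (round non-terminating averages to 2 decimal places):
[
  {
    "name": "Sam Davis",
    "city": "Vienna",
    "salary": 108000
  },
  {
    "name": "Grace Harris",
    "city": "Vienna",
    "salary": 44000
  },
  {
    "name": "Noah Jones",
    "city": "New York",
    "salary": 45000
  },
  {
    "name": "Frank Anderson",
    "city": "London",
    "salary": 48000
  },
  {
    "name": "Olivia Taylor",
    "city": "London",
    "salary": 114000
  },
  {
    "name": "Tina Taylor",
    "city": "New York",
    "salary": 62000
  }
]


Group by: city

Groups:
  London: 2 people, avg salary = 162000/2 = $81000
  New York: 2 people, avg salary = 107000/2 = $53500
  Vienna: 2 people, avg salary = 152000/2 = $76000

Highest average salary: London ($81000)

London ($81000)


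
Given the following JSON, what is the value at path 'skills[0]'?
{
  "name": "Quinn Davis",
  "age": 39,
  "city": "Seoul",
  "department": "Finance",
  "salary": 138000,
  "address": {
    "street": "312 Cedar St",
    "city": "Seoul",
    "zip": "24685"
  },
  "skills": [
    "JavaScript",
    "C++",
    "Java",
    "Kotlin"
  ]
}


Query: skills[0]
Path: skills -> first element
Value: JavaScript

JavaScript


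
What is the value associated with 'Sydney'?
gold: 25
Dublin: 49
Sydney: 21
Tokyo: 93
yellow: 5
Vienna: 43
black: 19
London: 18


Looking up key 'Sydney'
Value: 21

21


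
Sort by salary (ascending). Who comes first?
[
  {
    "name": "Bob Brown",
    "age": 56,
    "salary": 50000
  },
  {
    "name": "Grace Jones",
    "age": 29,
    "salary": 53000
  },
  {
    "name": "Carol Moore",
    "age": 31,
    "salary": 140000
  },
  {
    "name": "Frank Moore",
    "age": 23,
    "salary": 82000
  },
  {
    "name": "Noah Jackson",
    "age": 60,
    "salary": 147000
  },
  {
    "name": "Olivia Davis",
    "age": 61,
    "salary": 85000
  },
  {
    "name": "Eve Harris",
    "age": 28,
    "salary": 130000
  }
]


Sort by: salary (ascending)

Sorted order:
  1. Bob Brown (salary = 50000)
  2. Grace Jones (salary = 53000)
  3. Frank Moore (salary = 82000)
  4. Olivia Davis (salary = 85000)
  5. Eve Harris (salary = 130000)
  6. Carol Moore (salary = 140000)
  7. Noah Jackson (salary = 147000)

First: Bob Brown

Bob Brown
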